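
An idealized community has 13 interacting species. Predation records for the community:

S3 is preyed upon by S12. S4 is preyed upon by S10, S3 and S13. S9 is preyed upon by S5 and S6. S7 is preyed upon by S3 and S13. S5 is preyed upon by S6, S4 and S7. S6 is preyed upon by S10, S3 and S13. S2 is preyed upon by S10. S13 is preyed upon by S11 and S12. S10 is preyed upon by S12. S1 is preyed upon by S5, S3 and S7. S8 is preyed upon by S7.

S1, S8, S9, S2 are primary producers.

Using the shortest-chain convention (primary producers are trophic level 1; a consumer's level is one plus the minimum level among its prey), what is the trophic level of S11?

S1 is a producer → level 1.
S7 eats S1 → level 2.
S13 eats S7 → level 3.
S11 eats S13 → level 4.
No prey of S11 is below level 3, so 4 is the minimum.

Trophic level 4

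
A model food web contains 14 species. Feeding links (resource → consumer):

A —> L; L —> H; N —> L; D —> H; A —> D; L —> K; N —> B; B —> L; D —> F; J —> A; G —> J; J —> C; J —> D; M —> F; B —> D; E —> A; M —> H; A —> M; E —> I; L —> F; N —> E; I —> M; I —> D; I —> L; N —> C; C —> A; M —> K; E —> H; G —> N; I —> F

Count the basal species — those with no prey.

Basal species (no prey listed): G.
Count: 1.

1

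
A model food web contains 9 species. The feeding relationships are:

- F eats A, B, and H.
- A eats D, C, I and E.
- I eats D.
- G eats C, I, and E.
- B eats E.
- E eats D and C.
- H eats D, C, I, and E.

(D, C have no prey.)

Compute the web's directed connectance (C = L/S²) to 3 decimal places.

C = 0.222

The web has S = 9 species and L = 18 feeding links.
C = L / S² = 18 / 81 = 0.2222 ≈ 0.222.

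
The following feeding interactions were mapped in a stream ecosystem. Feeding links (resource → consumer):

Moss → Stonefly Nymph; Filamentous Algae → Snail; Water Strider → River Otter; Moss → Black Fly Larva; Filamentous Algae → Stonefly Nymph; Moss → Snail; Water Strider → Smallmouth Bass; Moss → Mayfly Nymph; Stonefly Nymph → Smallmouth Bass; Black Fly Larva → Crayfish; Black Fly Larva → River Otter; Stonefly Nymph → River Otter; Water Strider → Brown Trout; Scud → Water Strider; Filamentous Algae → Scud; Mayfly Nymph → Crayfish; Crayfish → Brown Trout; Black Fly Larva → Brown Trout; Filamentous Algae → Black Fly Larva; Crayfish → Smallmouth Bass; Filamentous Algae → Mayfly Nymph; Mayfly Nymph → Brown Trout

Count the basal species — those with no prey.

2

Basal species (no prey listed): Filamentous Algae, Moss.
Count: 2.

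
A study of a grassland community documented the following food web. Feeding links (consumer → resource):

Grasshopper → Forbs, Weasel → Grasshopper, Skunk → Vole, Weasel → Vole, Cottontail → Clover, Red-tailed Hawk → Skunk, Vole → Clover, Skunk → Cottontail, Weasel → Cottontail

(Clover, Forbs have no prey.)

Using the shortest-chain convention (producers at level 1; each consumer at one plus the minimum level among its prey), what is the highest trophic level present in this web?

4

Producers (level 1): Clover, Forbs.
Following each consumer down to its lowest-level prey: Clover → Cottontail → Skunk → Red-tailed Hawk (levels 1 through 4).
All prey of Red-tailed Hawk (Skunk 3) are at level 3 or above, so Red-tailed Hawk is at level 1 + 3 = 4.
Every consumer has at least one prey at level 3 or below, so none exceeds level 4.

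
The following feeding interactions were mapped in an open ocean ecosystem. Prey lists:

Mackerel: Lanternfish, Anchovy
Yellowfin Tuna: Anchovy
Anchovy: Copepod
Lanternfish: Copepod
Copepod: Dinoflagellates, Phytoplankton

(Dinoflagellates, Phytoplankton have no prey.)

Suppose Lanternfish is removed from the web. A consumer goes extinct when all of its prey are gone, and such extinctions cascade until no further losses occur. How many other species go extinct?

0

Remove Lanternfish.
Every predator of it retains at least one other prey: Mackerel still has Anchovy.
No consumer loses all prey, so no secondary extinctions occur.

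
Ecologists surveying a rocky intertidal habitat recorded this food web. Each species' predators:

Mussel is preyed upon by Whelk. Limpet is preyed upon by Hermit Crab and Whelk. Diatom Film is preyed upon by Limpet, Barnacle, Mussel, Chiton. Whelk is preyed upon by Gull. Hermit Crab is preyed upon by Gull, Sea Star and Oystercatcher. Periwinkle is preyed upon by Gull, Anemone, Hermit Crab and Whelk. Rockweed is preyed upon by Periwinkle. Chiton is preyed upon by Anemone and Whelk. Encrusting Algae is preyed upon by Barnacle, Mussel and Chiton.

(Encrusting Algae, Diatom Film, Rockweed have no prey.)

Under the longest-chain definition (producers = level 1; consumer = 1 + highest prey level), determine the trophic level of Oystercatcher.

Trophic level 4

Diatom Film is a producer → level 1.
Limpet eats Diatom Film → level 2.
Hermit Crab eats Limpet (level 2); other prey at levels: Periwinkle 2 → level 3.
Oystercatcher eats Hermit Crab → level 4.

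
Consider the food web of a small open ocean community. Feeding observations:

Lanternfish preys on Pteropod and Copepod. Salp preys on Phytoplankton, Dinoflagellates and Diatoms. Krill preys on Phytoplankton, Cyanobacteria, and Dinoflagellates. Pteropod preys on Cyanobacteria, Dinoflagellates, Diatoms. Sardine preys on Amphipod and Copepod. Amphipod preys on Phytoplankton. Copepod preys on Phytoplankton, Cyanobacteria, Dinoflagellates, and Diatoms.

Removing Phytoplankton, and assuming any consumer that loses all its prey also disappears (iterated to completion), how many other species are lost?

1

Remove Phytoplankton.
Round 1: Amphipod (all prey gone) → extinct.
No further losses. Total secondary extinctions: 1.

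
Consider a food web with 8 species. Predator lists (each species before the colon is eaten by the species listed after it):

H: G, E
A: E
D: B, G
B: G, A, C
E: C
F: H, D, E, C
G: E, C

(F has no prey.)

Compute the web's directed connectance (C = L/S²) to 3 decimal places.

C = 0.234

The web has S = 8 species and L = 15 feeding links.
C = L / S² = 15 / 64 = 0.2344 ≈ 0.234.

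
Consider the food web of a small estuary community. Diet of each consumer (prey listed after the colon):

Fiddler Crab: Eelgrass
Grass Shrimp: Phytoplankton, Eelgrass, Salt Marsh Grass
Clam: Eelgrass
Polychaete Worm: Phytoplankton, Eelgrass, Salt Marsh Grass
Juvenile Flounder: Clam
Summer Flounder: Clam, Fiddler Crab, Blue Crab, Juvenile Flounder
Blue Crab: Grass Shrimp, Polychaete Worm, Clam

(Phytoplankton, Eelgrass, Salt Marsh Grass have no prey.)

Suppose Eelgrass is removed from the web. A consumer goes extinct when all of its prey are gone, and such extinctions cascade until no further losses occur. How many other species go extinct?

3

Remove Eelgrass.
Round 1: Clam (all prey gone), Fiddler Crab (all prey gone) → extinct.
Round 2: Juvenile Flounder (all prey gone) → extinct.
No further losses. Total secondary extinctions: 3.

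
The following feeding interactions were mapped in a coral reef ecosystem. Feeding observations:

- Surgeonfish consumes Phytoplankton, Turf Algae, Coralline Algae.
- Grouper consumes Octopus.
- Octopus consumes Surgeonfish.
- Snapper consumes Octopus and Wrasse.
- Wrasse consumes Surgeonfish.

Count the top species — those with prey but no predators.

2

Top species (has prey, but nothing eats it): Grouper, Snapper.
Count: 2.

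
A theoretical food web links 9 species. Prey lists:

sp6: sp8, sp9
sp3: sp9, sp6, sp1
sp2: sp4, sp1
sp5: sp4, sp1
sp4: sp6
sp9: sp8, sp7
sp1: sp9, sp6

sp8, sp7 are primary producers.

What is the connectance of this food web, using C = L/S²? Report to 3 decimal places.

C = 0.173

The web has S = 9 species and L = 14 feeding links.
C = L / S² = 14 / 81 = 0.1728 ≈ 0.173.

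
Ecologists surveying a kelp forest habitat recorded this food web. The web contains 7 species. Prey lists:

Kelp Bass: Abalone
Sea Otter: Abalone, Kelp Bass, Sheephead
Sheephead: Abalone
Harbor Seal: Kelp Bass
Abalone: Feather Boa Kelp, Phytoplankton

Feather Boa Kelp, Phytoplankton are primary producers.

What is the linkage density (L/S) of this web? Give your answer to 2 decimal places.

L/S = 1.14

There are L = 8 links among S = 7 species.
L/S = 8/7 = 1.1429 ≈ 1.14.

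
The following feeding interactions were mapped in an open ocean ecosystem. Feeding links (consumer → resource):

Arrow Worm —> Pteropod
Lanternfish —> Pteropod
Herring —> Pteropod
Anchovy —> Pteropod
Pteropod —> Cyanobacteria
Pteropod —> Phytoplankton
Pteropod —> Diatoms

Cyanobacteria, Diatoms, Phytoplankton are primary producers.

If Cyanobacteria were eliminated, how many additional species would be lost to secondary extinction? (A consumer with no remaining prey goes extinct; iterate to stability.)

Remove Cyanobacteria.
Every predator of it retains at least one other prey: Pteropod still has Diatoms, Phytoplankton.
No consumer loses all prey, so no secondary extinctions occur.

0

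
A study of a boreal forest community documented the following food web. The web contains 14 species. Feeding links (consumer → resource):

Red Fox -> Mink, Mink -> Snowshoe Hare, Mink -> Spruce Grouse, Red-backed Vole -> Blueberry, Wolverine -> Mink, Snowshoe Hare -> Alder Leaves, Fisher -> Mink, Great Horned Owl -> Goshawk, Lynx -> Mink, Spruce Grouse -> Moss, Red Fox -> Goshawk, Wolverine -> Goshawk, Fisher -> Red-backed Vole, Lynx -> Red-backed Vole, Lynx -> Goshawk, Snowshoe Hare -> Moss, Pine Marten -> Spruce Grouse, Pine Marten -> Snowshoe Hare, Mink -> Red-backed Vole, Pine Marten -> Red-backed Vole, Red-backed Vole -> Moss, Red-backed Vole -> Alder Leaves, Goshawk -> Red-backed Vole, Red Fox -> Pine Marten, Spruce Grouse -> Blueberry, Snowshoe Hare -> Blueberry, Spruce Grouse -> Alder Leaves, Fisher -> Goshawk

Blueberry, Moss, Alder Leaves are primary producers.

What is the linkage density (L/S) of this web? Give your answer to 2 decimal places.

There are L = 28 links among S = 14 species.
L/S = 28/14 = 2.0000 ≈ 2.00.

L/S = 2.00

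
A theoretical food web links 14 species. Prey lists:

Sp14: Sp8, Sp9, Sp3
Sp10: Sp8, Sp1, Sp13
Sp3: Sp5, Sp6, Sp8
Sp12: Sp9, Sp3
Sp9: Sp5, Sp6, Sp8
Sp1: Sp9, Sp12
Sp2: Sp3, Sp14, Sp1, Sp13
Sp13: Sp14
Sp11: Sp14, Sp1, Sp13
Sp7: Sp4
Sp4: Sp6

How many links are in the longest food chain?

4 links

One longest chain: Sp5 → Sp9 → Sp12 → Sp1 → Sp10.
It has 5 species and 4 links.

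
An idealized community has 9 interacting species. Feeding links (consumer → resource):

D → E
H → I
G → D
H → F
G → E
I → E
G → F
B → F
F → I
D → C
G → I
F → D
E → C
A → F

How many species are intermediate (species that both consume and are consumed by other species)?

4

Intermediate species (has both prey and predators): E, D, I, F.
Count: 4.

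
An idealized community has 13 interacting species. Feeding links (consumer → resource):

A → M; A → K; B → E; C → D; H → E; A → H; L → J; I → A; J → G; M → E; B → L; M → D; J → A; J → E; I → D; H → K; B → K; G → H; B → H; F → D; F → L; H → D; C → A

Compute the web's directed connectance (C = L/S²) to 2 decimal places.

The web has S = 13 species and L = 23 feeding links.
C = L / S² = 23 / 169 = 0.1361 ≈ 0.14.

C = 0.14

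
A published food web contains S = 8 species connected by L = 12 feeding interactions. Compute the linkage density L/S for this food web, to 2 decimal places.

L/S = 1.50

There are L = 12 links among S = 8 species.
L/S = 12/8 = 1.5000 ≈ 1.50.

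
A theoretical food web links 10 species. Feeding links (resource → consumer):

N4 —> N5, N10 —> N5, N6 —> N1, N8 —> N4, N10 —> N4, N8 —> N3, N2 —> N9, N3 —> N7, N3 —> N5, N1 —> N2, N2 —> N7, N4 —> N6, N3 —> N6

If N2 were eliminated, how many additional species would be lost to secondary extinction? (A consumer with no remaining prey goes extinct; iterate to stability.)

1

Remove N2.
Round 1: N9 (all prey gone) → extinct.
No further losses. Total secondary extinctions: 1.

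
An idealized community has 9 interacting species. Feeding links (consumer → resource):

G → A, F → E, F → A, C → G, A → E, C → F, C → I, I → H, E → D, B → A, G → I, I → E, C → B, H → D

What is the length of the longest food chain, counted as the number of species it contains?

One longest chain: D → E → I → G → C.
It has 5 species and 4 links.

5 species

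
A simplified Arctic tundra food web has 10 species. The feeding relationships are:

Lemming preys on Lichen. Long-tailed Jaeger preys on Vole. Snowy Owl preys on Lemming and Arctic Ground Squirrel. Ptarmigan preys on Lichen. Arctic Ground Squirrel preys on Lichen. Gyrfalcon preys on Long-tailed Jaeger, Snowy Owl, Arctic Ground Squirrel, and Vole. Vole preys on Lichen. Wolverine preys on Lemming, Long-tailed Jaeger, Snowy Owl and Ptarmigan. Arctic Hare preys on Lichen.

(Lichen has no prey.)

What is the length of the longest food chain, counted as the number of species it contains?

4 species

One longest chain: Lichen → Vole → Long-tailed Jaeger → Wolverine.
It has 4 species and 3 links.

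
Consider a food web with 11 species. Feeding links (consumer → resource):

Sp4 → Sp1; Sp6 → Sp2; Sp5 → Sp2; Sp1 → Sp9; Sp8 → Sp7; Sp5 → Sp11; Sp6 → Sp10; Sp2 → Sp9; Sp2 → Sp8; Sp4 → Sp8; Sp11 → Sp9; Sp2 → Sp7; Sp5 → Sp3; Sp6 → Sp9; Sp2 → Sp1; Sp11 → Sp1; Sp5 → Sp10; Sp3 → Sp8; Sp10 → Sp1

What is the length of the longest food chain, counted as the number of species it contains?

4 species

One longest chain: Sp9 → Sp1 → Sp11 → Sp5.
It has 4 species and 3 links.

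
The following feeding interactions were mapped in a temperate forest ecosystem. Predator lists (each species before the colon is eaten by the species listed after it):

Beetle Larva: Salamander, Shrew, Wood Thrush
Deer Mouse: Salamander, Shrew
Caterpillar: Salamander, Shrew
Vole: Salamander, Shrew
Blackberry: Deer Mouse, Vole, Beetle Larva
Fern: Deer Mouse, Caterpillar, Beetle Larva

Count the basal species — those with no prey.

Basal species (no prey listed): Fern, Blackberry.
Count: 2.

2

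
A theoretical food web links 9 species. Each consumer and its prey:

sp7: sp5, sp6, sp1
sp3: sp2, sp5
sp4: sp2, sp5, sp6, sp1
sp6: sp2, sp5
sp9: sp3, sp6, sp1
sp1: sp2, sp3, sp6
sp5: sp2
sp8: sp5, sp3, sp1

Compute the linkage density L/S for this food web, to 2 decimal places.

There are L = 21 links among S = 9 species.
L/S = 21/9 = 2.3333 ≈ 2.33.

L/S = 2.33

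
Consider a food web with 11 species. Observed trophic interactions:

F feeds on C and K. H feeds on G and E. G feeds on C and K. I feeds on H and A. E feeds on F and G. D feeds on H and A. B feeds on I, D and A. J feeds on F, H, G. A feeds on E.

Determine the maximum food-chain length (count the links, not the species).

One longest chain: K → G → E → H → D → B.
It has 6 species and 5 links.

5 links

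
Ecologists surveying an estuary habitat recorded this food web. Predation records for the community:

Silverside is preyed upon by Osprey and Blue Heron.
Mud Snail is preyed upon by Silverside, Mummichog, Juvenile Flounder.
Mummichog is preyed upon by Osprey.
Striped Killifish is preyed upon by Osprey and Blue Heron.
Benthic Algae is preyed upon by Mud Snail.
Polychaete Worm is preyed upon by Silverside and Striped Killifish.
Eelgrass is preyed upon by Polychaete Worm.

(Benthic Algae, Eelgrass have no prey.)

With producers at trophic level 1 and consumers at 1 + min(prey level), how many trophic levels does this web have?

Producers (level 1): Benthic Algae, Eelgrass.
Following each consumer down to its lowest-level prey: Benthic Algae → Mud Snail → Silverside → Osprey (levels 1 through 4).
All prey of Osprey (Silverside 3, Mummichog 3, Striped Killifish 3) are at level 3 or above, so Osprey is at level 1 + 3 = 4.
Every consumer has at least one prey at level 3 or below, so none exceeds level 4.

4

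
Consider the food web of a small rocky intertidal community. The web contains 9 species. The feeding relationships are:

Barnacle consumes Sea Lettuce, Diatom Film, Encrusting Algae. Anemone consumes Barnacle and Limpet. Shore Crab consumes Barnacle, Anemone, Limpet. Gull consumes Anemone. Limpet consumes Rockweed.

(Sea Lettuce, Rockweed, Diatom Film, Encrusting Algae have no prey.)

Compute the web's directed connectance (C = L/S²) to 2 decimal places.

The web has S = 9 species and L = 10 feeding links.
C = L / S² = 10 / 81 = 0.1235 ≈ 0.12.

C = 0.12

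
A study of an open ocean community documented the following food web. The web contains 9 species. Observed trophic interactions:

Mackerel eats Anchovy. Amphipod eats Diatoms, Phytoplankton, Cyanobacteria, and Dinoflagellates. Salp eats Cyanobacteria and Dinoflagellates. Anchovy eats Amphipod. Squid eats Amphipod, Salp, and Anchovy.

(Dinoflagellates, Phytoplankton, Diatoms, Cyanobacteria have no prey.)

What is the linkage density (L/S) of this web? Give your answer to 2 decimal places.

There are L = 11 links among S = 9 species.
L/S = 11/9 = 1.2222 ≈ 1.22.

L/S = 1.22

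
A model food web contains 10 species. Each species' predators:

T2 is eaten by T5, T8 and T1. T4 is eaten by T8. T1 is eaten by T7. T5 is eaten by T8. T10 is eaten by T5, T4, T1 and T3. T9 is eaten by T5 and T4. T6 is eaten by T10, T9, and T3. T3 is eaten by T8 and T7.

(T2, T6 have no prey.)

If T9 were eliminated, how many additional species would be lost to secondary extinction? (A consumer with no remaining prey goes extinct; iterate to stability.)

0

Remove T9.
Every predator of it retains at least one other prey: T5 still has T2, T10; T4 still has T10.
No consumer loses all prey, so no secondary extinctions occur.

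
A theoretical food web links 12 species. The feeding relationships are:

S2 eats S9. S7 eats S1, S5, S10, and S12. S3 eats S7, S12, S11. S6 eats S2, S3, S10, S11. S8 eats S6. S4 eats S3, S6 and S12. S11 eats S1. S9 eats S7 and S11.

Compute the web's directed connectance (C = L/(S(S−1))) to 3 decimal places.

C = 0.144

The web has S = 12 species and L = 19 feeding links.
C = L / (S(S−1)) = 19 / 132 = 0.1439 ≈ 0.144.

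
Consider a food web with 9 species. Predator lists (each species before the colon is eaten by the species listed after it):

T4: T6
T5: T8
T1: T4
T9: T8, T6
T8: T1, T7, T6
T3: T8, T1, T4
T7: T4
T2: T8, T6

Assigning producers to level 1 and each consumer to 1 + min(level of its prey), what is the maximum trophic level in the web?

3

Producers (level 1): T2, T5, T9, T3.
Following each consumer down to its lowest-level prey: T2 → T8 → T7 (levels 1 through 3).
All prey of T7 (T8 2) are at level 2 or above, so T7 is at level 1 + 2 = 3.
Every consumer has at least one prey at level 2 or below, so none exceeds level 3.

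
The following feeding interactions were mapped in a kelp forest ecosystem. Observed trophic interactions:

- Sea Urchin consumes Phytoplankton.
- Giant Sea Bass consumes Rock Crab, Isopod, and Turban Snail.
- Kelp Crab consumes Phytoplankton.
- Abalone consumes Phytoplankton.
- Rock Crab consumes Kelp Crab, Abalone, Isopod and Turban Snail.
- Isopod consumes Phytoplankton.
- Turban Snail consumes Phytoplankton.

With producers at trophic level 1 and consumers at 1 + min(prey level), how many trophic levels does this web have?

Producers (level 1): Phytoplankton.
Following each consumer down to its lowest-level prey: Phytoplankton → Kelp Crab → Rock Crab (levels 1 through 3).
All prey of Rock Crab (Kelp Crab 2, Isopod 2, Turban Snail 2, Abalone 2) are at level 2 or above, so Rock Crab is at level 1 + 2 = 3.
Every consumer has at least one prey at level 2 or below, so none exceeds level 3.

3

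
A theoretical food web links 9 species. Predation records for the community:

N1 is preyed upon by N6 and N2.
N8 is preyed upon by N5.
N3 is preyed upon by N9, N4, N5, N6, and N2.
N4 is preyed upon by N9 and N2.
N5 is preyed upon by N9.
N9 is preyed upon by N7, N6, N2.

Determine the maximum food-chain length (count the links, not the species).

3 links

One longest chain: N8 → N5 → N9 → N2.
It has 4 species and 3 links.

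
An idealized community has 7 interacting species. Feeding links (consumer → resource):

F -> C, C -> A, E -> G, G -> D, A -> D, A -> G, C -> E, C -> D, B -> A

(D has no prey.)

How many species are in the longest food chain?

5 species

One longest chain: D → G → E → C → F.
It has 5 species and 4 links.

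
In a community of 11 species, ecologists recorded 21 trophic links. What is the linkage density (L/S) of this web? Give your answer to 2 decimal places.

There are L = 21 links among S = 11 species.
L/S = 21/11 = 1.9091 ≈ 1.91.

L/S = 1.91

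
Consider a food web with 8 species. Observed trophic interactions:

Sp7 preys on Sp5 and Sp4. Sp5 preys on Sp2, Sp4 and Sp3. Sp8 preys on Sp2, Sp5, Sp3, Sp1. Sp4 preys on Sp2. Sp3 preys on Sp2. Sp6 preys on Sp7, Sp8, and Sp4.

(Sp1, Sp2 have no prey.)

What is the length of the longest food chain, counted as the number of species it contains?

One longest chain: Sp2 → Sp3 → Sp5 → Sp7 → Sp6.
It has 5 species and 4 links.

5 species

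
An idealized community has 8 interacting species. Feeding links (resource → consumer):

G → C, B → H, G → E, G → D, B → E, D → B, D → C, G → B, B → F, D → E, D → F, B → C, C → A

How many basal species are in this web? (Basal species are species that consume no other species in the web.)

Basal species (no prey listed): G.
Count: 1.

1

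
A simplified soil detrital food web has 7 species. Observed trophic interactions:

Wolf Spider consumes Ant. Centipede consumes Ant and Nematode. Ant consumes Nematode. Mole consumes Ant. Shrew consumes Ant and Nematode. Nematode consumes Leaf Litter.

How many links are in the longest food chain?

3 links

One longest chain: Leaf Litter → Nematode → Ant → Mole.
It has 4 species and 3 links.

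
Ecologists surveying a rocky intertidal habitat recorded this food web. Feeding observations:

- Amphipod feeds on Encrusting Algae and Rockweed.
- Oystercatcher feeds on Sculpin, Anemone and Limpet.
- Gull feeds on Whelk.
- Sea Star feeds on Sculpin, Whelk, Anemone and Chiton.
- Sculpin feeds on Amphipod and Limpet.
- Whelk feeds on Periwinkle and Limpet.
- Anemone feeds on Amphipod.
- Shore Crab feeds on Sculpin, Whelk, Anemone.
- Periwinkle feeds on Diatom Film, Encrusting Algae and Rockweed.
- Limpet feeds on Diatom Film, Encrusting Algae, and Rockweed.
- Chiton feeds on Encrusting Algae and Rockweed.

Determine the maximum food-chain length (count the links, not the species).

3 links

One longest chain: Encrusting Algae → Amphipod → Sculpin → Oystercatcher.
It has 4 species and 3 links.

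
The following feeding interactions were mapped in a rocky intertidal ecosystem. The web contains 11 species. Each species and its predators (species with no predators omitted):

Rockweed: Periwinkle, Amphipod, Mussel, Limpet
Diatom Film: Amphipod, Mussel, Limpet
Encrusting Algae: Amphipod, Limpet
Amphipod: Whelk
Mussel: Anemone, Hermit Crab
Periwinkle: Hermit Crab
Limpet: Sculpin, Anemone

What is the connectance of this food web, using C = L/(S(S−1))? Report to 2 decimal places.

C = 0.14

The web has S = 11 species and L = 15 feeding links.
C = L / (S(S−1)) = 15 / 110 = 0.1364 ≈ 0.14.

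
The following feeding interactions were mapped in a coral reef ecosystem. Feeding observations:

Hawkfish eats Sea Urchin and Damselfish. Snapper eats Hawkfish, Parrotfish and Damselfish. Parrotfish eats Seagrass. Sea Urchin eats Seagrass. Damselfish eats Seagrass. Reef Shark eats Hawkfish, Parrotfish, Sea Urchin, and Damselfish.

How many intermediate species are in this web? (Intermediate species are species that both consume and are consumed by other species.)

4

Intermediate species (has both prey and predators): Sea Urchin, Parrotfish, Damselfish, Hawkfish.
Count: 4.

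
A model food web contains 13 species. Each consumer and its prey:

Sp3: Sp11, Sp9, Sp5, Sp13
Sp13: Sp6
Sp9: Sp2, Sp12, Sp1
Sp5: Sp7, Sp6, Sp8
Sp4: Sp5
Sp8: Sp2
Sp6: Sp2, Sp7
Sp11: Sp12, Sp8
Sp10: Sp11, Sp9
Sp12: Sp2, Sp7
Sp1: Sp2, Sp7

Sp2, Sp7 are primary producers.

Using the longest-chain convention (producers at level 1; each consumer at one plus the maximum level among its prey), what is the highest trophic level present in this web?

4

Producers (level 1): Sp2, Sp7.
Sp2 → Sp12 → Sp11 → Sp10 gives Sp10 level 4.
No species has a prey at level 4, so no species reaches level 5.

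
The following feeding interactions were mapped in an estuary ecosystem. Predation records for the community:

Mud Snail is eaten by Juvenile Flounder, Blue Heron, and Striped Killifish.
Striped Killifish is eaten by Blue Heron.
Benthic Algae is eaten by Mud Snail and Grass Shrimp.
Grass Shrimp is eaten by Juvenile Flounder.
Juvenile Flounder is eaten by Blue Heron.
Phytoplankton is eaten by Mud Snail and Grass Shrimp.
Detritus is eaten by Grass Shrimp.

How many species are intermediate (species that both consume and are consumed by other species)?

4

Intermediate species (has both prey and predators): Mud Snail, Grass Shrimp, Juvenile Flounder, Striped Killifish.
Count: 4.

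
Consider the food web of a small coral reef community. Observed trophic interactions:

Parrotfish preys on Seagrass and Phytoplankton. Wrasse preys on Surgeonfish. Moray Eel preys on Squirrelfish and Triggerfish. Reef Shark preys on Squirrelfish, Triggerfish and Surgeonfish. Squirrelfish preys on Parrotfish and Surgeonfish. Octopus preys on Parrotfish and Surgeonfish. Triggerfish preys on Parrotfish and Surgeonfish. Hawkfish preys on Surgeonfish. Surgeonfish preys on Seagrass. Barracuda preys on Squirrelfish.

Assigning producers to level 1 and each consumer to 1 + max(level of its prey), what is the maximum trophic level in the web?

Producers (level 1): Seagrass, Phytoplankton.
Seagrass → Surgeonfish → Squirrelfish → Barracuda gives Barracuda level 4.
No species has a prey at level 4, so no species reaches level 5.

4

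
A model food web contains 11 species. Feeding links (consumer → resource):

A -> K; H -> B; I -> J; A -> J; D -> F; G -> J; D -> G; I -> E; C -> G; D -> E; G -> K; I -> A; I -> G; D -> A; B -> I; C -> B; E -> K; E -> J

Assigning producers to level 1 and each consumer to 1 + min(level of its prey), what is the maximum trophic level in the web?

4

Producers (level 1): K, F, J.
Following each consumer down to its lowest-level prey: J → I → B → H (levels 1 through 4).
All prey of H (B 3) are at level 3 or above, so H is at level 1 + 3 = 4.
Every consumer has at least one prey at level 3 or below, so none exceeds level 4.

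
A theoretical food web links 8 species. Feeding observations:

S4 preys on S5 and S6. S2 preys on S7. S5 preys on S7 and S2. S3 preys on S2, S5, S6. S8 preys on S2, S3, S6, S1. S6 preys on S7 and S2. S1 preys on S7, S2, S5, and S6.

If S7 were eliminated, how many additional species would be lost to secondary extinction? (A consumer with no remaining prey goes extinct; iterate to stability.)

7

Remove S7.
Round 1: S2 (all prey gone) → extinct.
Round 2: S5 (all prey gone), S6 (all prey gone) → extinct.
Round 3: S1 (all prey gone), S4 (all prey gone), S3 (all prey gone) → extinct.
Round 4: S8 (all prey gone) → extinct.
No further losses. Total secondary extinctions: 7.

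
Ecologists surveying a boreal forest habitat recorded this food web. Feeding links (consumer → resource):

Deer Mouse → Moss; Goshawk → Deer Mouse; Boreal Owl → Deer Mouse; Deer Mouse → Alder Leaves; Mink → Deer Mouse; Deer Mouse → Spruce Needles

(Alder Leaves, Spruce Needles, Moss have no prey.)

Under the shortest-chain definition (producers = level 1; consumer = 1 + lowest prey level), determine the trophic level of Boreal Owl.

Alder Leaves is a producer → level 1.
Deer Mouse eats Alder Leaves → level 2.
Boreal Owl eats Deer Mouse → level 3.
No prey of Boreal Owl is below level 2, so 3 is the minimum.

Trophic level 3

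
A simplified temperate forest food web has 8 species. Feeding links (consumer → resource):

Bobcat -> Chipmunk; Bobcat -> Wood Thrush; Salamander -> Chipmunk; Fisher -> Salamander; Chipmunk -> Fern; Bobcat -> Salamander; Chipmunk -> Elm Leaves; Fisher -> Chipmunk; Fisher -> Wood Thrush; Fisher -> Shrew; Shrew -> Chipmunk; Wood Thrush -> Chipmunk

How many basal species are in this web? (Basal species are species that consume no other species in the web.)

Basal species (no prey listed): Elm Leaves, Fern.
Count: 2.

2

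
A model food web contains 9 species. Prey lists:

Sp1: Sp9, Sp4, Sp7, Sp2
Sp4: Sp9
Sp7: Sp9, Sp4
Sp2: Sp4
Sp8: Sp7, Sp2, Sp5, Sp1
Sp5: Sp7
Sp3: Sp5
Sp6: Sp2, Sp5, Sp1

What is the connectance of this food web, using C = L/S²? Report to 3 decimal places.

The web has S = 9 species and L = 17 feeding links.
C = L / S² = 17 / 81 = 0.2099 ≈ 0.210.

C = 0.210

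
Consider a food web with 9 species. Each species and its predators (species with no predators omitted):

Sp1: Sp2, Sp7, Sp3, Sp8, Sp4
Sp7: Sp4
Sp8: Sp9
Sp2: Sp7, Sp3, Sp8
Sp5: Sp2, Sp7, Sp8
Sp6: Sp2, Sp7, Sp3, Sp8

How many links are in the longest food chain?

3 links

One longest chain: Sp5 → Sp2 → Sp7 → Sp4.
It has 4 species and 3 links.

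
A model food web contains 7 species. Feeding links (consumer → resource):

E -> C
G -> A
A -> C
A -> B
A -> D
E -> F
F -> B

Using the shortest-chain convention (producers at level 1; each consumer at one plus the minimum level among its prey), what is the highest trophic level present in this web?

3

Producers (level 1): D, C, B.
Following each consumer down to its lowest-level prey: D → A → G (levels 1 through 3).
All prey of G (A 2) are at level 2 or above, so G is at level 1 + 2 = 3.
Every consumer has at least one prey at level 2 or below, so none exceeds level 3.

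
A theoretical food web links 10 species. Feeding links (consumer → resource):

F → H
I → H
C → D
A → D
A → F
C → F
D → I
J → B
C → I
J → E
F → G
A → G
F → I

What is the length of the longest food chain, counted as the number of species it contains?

One longest chain: H → I → F → A.
It has 4 species and 3 links.

4 species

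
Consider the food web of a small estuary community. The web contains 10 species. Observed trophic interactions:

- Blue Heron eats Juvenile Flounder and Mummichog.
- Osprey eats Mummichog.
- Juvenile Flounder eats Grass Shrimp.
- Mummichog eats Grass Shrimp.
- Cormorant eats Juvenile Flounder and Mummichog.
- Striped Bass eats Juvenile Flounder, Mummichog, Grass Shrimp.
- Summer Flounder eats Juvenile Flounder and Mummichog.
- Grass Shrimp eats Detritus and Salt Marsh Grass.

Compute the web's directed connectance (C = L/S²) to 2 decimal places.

The web has S = 10 species and L = 14 feeding links.
C = L / S² = 14 / 100 = 0.1400 ≈ 0.14.

C = 0.14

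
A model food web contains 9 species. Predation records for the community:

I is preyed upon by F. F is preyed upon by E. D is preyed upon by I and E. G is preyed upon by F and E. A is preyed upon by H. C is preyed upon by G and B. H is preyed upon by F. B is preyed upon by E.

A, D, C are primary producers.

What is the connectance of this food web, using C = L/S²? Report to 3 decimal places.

The web has S = 9 species and L = 11 feeding links.
C = L / S² = 11 / 81 = 0.1358 ≈ 0.136.

C = 0.136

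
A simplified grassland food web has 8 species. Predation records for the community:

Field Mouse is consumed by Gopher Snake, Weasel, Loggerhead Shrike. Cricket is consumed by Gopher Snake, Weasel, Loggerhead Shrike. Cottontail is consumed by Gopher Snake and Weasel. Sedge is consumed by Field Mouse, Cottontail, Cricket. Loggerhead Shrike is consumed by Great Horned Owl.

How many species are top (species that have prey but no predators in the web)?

Top species (has prey, but nothing eats it): Gopher Snake, Weasel, Great Horned Owl.
Count: 3.

3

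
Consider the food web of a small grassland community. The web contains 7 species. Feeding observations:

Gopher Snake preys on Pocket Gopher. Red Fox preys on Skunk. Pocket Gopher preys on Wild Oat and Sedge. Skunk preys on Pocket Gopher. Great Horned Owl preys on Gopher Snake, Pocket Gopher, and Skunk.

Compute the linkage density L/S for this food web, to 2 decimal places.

There are L = 8 links among S = 7 species.
L/S = 8/7 = 1.1429 ≈ 1.14.

L/S = 1.14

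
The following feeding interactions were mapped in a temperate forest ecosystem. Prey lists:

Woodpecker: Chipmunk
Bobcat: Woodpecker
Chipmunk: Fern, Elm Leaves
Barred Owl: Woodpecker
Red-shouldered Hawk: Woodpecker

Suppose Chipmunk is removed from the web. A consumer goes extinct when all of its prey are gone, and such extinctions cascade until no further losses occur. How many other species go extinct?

4

Remove Chipmunk.
Round 1: Woodpecker (all prey gone) → extinct.
Round 2: Red-shouldered Hawk (all prey gone), Bobcat (all prey gone), Barred Owl (all prey gone) → extinct.
No further losses. Total secondary extinctions: 4.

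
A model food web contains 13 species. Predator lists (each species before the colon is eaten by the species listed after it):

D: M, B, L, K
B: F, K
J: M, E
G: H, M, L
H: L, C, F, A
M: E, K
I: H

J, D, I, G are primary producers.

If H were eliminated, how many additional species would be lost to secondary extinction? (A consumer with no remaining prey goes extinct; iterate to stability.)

Remove H.
Round 1: C (all prey gone), A (all prey gone) → extinct.
No further losses. Total secondary extinctions: 2.

2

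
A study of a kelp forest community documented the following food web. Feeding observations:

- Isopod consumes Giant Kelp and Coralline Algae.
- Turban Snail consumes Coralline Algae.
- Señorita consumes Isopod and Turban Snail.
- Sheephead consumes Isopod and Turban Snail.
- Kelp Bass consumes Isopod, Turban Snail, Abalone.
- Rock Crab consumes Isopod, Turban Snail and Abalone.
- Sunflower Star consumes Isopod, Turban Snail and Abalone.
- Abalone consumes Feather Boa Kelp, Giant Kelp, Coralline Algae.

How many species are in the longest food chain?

One longest chain: Coralline Algae → Isopod → Rock Crab.
It has 3 species and 2 links.

3 species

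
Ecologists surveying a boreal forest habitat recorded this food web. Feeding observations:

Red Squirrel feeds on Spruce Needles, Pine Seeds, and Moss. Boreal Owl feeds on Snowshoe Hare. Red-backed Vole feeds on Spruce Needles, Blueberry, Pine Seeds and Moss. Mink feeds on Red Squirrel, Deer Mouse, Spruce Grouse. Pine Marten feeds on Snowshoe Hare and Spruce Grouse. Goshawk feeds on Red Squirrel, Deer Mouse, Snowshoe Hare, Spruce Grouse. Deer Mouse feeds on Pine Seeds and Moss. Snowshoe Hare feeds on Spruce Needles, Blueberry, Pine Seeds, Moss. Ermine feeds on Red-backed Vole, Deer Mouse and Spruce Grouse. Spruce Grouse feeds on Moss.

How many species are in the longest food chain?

3 species

One longest chain: Moss → Spruce Grouse → Ermine.
It has 3 species and 2 links.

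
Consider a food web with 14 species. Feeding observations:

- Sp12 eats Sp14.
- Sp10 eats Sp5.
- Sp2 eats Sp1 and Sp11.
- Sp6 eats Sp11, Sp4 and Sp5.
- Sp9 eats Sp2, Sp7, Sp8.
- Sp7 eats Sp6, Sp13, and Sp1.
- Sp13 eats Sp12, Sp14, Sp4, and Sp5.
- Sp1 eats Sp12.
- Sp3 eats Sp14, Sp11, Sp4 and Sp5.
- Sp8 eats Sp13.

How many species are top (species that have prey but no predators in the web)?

3

Top species (has prey, but nothing eats it): Sp10, Sp3, Sp9.
Count: 3.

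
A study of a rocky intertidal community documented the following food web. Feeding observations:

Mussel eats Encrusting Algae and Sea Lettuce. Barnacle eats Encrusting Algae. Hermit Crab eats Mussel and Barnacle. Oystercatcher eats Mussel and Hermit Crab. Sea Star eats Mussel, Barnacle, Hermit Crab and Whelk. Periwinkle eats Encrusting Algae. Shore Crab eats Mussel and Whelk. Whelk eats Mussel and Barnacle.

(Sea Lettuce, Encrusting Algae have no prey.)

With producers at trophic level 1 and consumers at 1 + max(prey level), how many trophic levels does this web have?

4

Producers (level 1): Sea Lettuce, Encrusting Algae.
Encrusting Algae → Barnacle → Whelk → Shore Crab gives Shore Crab level 4.
No species has a prey at level 4, so no species reaches level 5.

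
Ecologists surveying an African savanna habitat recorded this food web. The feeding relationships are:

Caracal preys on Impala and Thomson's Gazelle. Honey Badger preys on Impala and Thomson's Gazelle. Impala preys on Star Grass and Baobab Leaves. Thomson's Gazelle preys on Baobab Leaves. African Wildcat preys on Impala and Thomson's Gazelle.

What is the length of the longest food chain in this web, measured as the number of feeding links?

One longest chain: Baobab Leaves → Impala → African Wildcat.
It has 3 species and 2 links.

2 links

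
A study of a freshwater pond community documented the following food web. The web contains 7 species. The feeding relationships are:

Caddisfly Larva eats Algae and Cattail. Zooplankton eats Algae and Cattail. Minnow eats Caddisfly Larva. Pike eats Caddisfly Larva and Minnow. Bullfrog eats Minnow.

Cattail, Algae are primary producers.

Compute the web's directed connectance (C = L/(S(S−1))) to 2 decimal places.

C = 0.19

The web has S = 7 species and L = 8 feeding links.
C = L / (S(S−1)) = 8 / 42 = 0.1905 ≈ 0.19.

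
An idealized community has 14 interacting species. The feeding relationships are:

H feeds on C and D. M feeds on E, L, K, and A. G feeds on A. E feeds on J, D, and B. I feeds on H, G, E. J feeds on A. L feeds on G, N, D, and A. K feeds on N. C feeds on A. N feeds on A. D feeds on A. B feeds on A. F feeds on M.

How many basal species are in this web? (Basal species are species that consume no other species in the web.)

1

Basal species (no prey listed): A.
Count: 1.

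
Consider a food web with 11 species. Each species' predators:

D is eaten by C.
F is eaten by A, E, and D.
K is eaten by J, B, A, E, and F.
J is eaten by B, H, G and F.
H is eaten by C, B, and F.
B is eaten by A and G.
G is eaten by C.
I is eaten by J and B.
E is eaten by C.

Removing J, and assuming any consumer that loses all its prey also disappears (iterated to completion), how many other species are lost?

Remove J.
Round 1: H (all prey gone) → extinct.
No further losses. Total secondary extinctions: 1.

1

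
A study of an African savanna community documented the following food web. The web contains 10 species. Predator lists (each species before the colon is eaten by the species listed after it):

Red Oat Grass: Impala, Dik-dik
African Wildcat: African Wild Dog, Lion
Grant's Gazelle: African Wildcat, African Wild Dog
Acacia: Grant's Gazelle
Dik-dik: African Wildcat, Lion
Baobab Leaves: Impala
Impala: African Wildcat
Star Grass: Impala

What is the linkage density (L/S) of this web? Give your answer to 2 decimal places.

L/S = 1.20

There are L = 12 links among S = 10 species.
L/S = 12/10 = 1.2000 ≈ 1.20.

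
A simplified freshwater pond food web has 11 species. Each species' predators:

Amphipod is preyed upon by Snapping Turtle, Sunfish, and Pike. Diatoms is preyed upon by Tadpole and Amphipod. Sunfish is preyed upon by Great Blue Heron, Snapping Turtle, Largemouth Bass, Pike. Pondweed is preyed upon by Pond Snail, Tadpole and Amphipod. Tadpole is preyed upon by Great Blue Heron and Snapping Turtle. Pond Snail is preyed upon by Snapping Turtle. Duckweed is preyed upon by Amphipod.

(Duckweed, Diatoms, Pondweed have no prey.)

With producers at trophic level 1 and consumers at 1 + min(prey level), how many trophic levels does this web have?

4

Producers (level 1): Duckweed, Diatoms, Pondweed.
Following each consumer down to its lowest-level prey: Duckweed → Amphipod → Sunfish → Largemouth Bass (levels 1 through 4).
All prey of Largemouth Bass (Sunfish 3) are at level 3 or above, so Largemouth Bass is at level 1 + 3 = 4.
Every consumer has at least one prey at level 3 or below, so none exceeds level 4.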